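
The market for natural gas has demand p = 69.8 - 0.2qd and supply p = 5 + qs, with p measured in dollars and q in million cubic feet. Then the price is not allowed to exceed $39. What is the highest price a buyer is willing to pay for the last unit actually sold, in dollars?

63

Rearranging demand gives qd = 349 - 5p; rearranging supply gives qs = p - 5. Without the control the market clears where 349 - 5p = p - 5, i.e. p* = 59 and q* = 54.
Because the ceiling (39) lies below the market-clearing price, it is binding.
At p = 39: qd = 349 - 5·39 = 154 and qs = 39 - 5 = 34.
Only 34 units reach the market. On the demand curve, the marginal buyer's willingness to pay at q = 34 is (349 - 34)/5 = 63.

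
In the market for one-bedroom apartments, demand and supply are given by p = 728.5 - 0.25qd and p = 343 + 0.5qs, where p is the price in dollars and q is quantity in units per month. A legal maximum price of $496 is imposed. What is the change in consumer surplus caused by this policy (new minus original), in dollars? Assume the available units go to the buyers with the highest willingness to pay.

Rearranging demand gives qd = 2914 - 4p; rearranging supply gives qs = 2p - 686. In a free market, 2914 - 4p = 2p - 686 gives the equilibrium p* = 600, q* = 514.
Since 496 < 600, the ceiling is binding.
At p = 496: qd = 2914 - 4·496 = 930 and qs = 2·496 - 686 = 306.
Consumer surplus without the control is ½ · (728.5 - 600) · 514 = 33024.5.
With the ceiling, 306 units are sold at 496 (assume they go to the highest-value buyers). The demand price at q = 306 is 652, so CS = ½ · [(728.5 - 496) + (652 - 496)] · 306 = 59440.5.
Change in consumer surplus = 59440.5 - 33024.5 = 26416.

26416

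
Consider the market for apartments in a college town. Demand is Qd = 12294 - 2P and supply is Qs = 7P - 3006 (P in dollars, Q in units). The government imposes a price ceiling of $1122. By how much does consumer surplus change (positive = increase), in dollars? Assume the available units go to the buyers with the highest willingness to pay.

-1290385

Equilibrium: 12294 - 2P = 7P - 3006, so 15300 = 9P and P* = 1700, Q* = 8894.
Since 1122 < 1700, the ceiling is binding.
At P = 1122: Qd = 12294 - 2·1122 = 10050 and Qs = 7·1122 - 3006 = 4848.
Consumer surplus without the control is ½ · (6147 - 1700) · 8894 = 19775809.
With the ceiling, 4848 units are sold at 1122 (assume they go to the highest-value buyers). The demand price at Q = 4848 is 3723, so CS = ½ · [(6147 - 1122) + (3723 - 1122)] · 4848 = 18485424.
Change in consumer surplus = 18485424 - 19775809 = -1290385.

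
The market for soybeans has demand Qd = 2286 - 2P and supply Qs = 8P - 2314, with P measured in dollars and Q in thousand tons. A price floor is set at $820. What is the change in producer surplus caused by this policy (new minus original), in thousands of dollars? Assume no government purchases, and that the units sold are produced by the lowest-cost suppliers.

200160

Setting quantity demanded equal to quantity supplied, 2286 - 2P = 8P - 2314, gives P* = 460 and Q* = 1366.
The floor of 820 is above the equilibrium price 460, so it binds.
At P = 820: Qd = 2286 - 2·820 = 646 and Qs = 8·820 - 2314 = 4246.
Producer surplus without the control is ½ · (460 - 289.25) · 1366 = 116622.25.
With the floor, 646 units are sold at 820. The supply price at Q = 646 is 370, so PS = ½ · [(820 - 289.25) + (820 - 370)] · 646 = 316782.25.
Change in producer surplus = 316782.25 - 116622.25 = 200160.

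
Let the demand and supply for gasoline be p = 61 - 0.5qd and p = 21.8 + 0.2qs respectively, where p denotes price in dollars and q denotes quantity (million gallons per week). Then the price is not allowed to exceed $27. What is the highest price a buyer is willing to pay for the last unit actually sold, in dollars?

48

Rearranging demand gives qd = 122 - 2p; rearranging supply gives qs = 5p - 109. Equilibrium: 122 - 2p = 5p - 109, so 231 = 7p and p* = 33, q* = 56.
The ceiling of 27 is below the equilibrium price 33, so it binds.
At p = 27: qd = 122 - 2·27 = 68 and qs = 5·27 - 109 = 26.
Only 26 units reach the market. On the demand curve, the marginal buyer's willingness to pay at q = 26 is (122 - 26)/2 = 48.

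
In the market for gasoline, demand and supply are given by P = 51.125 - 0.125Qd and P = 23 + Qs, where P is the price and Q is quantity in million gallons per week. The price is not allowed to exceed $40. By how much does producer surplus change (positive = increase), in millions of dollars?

-168

Rearranging demand gives Qd = 409 - 8P; rearranging supply gives Qs = P - 23. In a free market, 409 - 8P = P - 23 gives the equilibrium P* = 48, Q* = 25.
Since 40 < 48, the ceiling is binding.
At P = 40: Qd = 409 - 8·40 = 89 and Qs = 40 - 23 = 17.
Producer surplus without the control is ½ · (48 - 23) · 25 = 312.5.
With the ceiling, producers sell 17 units at 40, so PS = ½ · (40 - 23) · 17 = 144.5.
Change in producer surplus = 144.5 - 312.5 = -168.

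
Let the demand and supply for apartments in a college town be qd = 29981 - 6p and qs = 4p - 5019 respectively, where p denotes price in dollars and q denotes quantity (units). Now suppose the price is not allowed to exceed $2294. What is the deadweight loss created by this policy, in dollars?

Without the control the market clears where 29981 - 6p = 4p - 5019, i.e. p* = 3500 and q* = 8981.
Since 2294 < 3500, the ceiling is binding.
At p = 2294: qd = 29981 - 6·2294 = 16217 and qs = 4·2294 - 5019 = 4157.
Quantity traded falls to 4157. At q = 4157 the demand price is (29981 - 4157)/6 = 4304 and the supply price is (5019 + 4157)/4 = 2294.
Deadweight loss = ½ · (4304 - 2294) · (8981 - 4157) = ½ · 2010 · 4824 = 4848120.

4848120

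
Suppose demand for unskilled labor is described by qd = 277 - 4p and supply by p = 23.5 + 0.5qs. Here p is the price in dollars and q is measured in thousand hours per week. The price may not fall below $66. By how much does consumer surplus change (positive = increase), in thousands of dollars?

Rearranging supply gives qs = 2p - 47. In a free market, 277 - 4p = 2p - 47 gives the equilibrium p* = 54, q* = 61.
Because the floor (66) lies above the market-clearing price, it is binding.
At p = 66: qd = 277 - 4·66 = 13 and qs = 2·66 - 47 = 85.
Consumer surplus without the control is ½ · (69.25 - 54) · 61 = 465.125.
With the floor, consumers buy 13 units at 66, so CS = ½ · (69.25 - 66) · 13 = 21.125.
Change in consumer surplus = 21.125 - 465.125 = -444.

-444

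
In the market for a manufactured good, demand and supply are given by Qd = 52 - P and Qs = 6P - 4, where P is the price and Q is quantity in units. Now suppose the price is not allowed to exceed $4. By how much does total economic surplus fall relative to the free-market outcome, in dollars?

336

Equilibrium: 52 - P = 6P - 4, so 56 = 7P and P* = 8, Q* = 44.
Because the ceiling (4) lies below the market-clearing price, it is binding.
At P = 4: Qd = 52 - 4 = 48 and Qs = 6·4 - 4 = 20.
Quantity traded falls to 20. At Q = 20 the demand price is 52 - 20 = 32 and the supply price is (4 + 20)/6 = 4.
Deadweight loss = ½ · (32 - 4) · (44 - 20) = ½ · 28 · 24 = 336.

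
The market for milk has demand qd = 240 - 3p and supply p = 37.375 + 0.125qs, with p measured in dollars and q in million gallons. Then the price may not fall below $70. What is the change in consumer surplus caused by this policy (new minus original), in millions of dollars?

-1291.5

Rearranging supply gives qs = 8p - 299. Without the control the market clears where 240 - 3p = 8p - 299, i.e. p* = 49 and q* = 93.
The floor of 70 is above the equilibrium price 49, so it binds.
At p = 70: qd = 240 - 3·70 = 30 and qs = 8·70 - 299 = 261.
Consumer surplus without the control is ½ · (80 - 49) · 93 = 1441.5.
With the floor, consumers buy 30 units at 70, so CS = ½ · (80 - 70) · 30 = 150.
Change in consumer surplus = 150 - 1441.5 = -1291.5.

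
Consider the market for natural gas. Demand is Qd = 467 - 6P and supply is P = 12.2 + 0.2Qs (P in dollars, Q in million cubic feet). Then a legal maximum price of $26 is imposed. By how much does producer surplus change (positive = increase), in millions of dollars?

-2728

Rearranging supply gives Qs = 5P - 61. Without the control the market clears where 467 - 6P = 5P - 61, i.e. P* = 48 and Q* = 179.
Because the ceiling (26) lies below the market-clearing price, it is binding.
At P = 26: Qd = 467 - 6·26 = 311 and Qs = 5·26 - 61 = 69.
Producer surplus without the control is ½ · (48 - 12.2) · 179 = 3204.1.
With the ceiling, producers sell 69 units at 26, so PS = ½ · (26 - 12.2) · 69 = 476.1.
Change in producer surplus = 476.1 - 3204.1 = -2728.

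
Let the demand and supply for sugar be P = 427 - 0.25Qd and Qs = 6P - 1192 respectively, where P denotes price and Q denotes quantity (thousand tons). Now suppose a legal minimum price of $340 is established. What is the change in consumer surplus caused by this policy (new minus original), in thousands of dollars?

Rearranging demand gives Qd = 1708 - 4P. Equilibrium: 1708 - 4P = 6P - 1192, so 2900 = 10P and P* = 290, Q* = 548.
Since 340 > 290, the floor is binding.
At P = 340: Qd = 1708 - 4·340 = 348 and Qs = 6·340 - 1192 = 848.
Consumer surplus without the control is ½ · (427 - 290) · 548 = 37538.
With the floor, consumers buy 348 units at 340, so CS = ½ · (427 - 340) · 348 = 15138.
Change in consumer surplus = 15138 - 37538 = -22400.

-22400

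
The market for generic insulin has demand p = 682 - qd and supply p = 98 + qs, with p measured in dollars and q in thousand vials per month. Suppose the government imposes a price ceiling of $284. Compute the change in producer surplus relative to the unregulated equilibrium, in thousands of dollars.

-25334

Rearranging demand gives qd = 682 - p; rearranging supply gives qs = p - 98. Without the control the market clears where 682 - p = p - 98, i.e. p* = 390 and q* = 292.
Since 284 < 390, the ceiling is binding.
At p = 284: qd = 682 - 284 = 398 and qs = 284 - 98 = 186.
Producer surplus without the control is ½ · (390 - 98) · 292 = 42632.
With the ceiling, producers sell 186 units at 284, so PS = ½ · (284 - 98) · 186 = 17298.
Change in producer surplus = 17298 - 42632 = -25334.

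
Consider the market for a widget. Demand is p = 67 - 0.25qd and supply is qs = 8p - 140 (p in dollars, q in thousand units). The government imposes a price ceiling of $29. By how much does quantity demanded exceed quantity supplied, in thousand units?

Rearranging demand gives qd = 268 - 4p. Setting quantity demanded equal to quantity supplied, 268 - 4p = 8p - 140, gives p* = 34 and q* = 132.
Because the ceiling (29) lies below the market-clearing price, it is binding.
At p = 29: qd = 268 - 4·29 = 152 and qs = 8·29 - 140 = 92.
Shortage = qd - qs = 152 - 92 = 60.

60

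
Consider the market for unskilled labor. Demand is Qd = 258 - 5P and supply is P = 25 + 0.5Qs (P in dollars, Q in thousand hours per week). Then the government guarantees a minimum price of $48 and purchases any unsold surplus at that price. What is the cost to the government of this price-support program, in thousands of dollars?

Rearranging supply gives Qs = 2P - 50. In a free market, 258 - 5P = 2P - 50 gives the equilibrium P* = 44, Q* = 38.
Because the floor (48) lies above the market-clearing price, it is binding.
At P = 48: Qd = 258 - 5·48 = 18 and Qs = 2·48 - 50 = 46.
Surplus = Qs - Qd = 28.
Government expenditure = surplus × support price = 28 × 48 = 1344.

1344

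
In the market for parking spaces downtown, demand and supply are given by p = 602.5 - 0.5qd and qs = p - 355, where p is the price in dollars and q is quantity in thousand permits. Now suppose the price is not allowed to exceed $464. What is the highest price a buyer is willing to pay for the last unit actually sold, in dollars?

548

Rearranging demand gives qd = 1205 - 2p. In a free market, 1205 - 2p = p - 355 gives the equilibrium p* = 520, q* = 165.
Because the ceiling (464) lies below the market-clearing price, it is binding.
At p = 464: qd = 1205 - 2·464 = 277 and qs = 464 - 355 = 109.
Only 109 units reach the market. On the demand curve, the marginal buyer's willingness to pay at q = 109 is (1205 - 109)/2 = 548.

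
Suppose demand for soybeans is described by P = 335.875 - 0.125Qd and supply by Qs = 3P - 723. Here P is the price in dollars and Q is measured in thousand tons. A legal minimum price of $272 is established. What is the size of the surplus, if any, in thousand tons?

0

Rearranging demand gives Qd = 2687 - 8P. In a free market, 2687 - 8P = 3P - 723 gives the equilibrium P* = 310, Q* = 207.
The floor of 272 is below the equilibrium price 310, so it is not binding; the market clears at P* = 310, Q* = 207.
Since the control does not bind, there is no surplus.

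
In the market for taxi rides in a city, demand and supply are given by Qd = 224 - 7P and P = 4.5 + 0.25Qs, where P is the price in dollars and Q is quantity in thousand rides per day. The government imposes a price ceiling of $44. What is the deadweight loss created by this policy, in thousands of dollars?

0

Rearranging supply gives Qs = 4P - 18. In a free market, 224 - 7P = 4P - 18 gives the equilibrium P* = 22, Q* = 70.
The ceiling of 44 is above the equilibrium price 22, so it is not binding; the market clears at P* = 22, Q* = 70.
Since the control does not bind, no trades are prevented and deadweight loss is zero.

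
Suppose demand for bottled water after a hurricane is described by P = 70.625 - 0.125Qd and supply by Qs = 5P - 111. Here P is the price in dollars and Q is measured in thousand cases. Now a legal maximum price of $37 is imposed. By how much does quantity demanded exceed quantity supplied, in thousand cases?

195

Rearranging demand gives Qd = 565 - 8P. Without the control the market clears where 565 - 8P = 5P - 111, i.e. P* = 52 and Q* = 149.
Because the ceiling (37) lies below the market-clearing price, it is binding.
At P = 37: Qd = 565 - 8·37 = 269 and Qs = 5·37 - 111 = 74.
Shortage = Qd - Qs = 269 - 74 = 195.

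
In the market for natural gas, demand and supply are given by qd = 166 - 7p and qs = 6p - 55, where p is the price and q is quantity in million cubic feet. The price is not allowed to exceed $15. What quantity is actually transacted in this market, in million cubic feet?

Setting quantity demanded equal to quantity supplied, 166 - 7p = 6p - 55, gives p* = 17 and q* = 47.
The ceiling of 15 is below the equilibrium price 17, so it binds.
At p = 15: qd = 166 - 7·15 = 61 and qs = 6·15 - 55 = 35.
The quantity actually transacted is the short side, supply: 35.

35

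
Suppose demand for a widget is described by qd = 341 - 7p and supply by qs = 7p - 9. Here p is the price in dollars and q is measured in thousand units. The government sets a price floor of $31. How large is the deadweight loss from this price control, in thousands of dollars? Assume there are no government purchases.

252

Equilibrium: 341 - 7p = 7p - 9, so 350 = 14p and p* = 25, q* = 166.
Since 31 > 25, the floor is binding.
At p = 31: qd = 341 - 7·31 = 124 and qs = 7·31 - 9 = 208.
Quantity traded falls to 124. At q = 124 the demand price is (341 - 124)/7 = 31 and the supply price is (9 + 124)/7 = 19.
Deadweight loss = ½ · (31 - 19) · (166 - 124) = ½ · 12 · 42 = 252.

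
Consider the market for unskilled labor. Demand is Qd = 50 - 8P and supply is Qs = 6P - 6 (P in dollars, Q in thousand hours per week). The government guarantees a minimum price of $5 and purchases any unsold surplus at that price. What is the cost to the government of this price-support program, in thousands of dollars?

Equilibrium: 50 - 8P = 6P - 6, so 56 = 14P and P* = 4, Q* = 18.
Because the floor (5) lies above the market-clearing price, it is binding.
At P = 5: Qd = 50 - 8·5 = 10 and Qs = 6·5 - 6 = 24.
Surplus = Qs - Qd = 14.
Government expenditure = surplus × support price = 14 × 5 = 70.

70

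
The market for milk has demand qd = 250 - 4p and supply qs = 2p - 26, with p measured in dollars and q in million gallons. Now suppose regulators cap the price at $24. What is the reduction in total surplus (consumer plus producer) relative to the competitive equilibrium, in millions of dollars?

Equilibrium: 250 - 4p = 2p - 26, so 276 = 6p and p* = 46, q* = 66.
Since 24 < 46, the ceiling is binding.
At p = 24: qd = 250 - 4·24 = 154 and qs = 2·24 - 26 = 22.
Quantity traded falls to 22. At q = 22 the demand price is (250 - 22)/4 = 57 and the supply price is (26 + 22)/2 = 24.
Deadweight loss = ½ · (57 - 24) · (66 - 22) = ½ · 33 · 44 = 726.

726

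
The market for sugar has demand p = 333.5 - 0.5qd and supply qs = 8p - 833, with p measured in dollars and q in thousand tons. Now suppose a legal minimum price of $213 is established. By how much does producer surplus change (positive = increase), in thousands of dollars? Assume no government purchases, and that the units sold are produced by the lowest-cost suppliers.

14190.75

Rearranging demand gives qd = 667 - 2p. In a free market, 667 - 2p = 8p - 833 gives the equilibrium p* = 150, q* = 367.
Since 213 > 150, the floor is binding.
At p = 213: qd = 667 - 2·213 = 241 and qs = 8·213 - 833 = 871.
Producer surplus without the control is ½ · (150 - 104.125) · 367 = 8418.0625.
With the floor, 241 units are sold at 213. The supply price at q = 241 is 134.25, so PS = ½ · [(213 - 104.125) + (213 - 134.25)] · 241 = 22608.8125.
Change in producer surplus = 22608.8125 - 8418.0625 = 14190.75.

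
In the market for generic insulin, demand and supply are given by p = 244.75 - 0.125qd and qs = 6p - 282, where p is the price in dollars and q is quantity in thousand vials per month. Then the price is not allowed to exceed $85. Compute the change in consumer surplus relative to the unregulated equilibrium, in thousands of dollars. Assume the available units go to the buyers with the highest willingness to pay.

Rearranging demand gives qd = 1958 - 8p. Setting quantity demanded equal to quantity supplied, 1958 - 8p = 6p - 282, gives p* = 160 and q* = 678.
Because the ceiling (85) lies below the market-clearing price, it is binding.
At p = 85: qd = 1958 - 8·85 = 1278 and qs = 6·85 - 282 = 228.
Consumer surplus without the control is ½ · (244.75 - 160) · 678 = 28730.25.
With the ceiling, 228 units are sold at 85 (assume they go to the highest-value buyers). The demand price at q = 228 is 216.25, so CS = ½ · [(244.75 - 85) + (216.25 - 85)] · 228 = 33174.
Change in consumer surplus = 33174 - 28730.25 = 4443.75.

4443.75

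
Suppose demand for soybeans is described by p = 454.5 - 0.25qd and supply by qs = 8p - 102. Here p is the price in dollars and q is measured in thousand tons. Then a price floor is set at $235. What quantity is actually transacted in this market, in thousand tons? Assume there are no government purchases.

878

Rearranging demand gives qd = 1818 - 4p. In a free market, 1818 - 4p = 8p - 102 gives the equilibrium p* = 160, q* = 1178.
The floor of 235 is above the equilibrium price 160, so it binds.
At p = 235: qd = 1818 - 4·235 = 878 and qs = 8·235 - 102 = 1778.
The quantity actually transacted is the short side, demand: 878.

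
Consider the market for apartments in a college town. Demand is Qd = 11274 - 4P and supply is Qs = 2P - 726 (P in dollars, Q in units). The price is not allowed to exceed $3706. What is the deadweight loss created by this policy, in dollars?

In a free market, 11274 - 4P = 2P - 726 gives the equilibrium P* = 2000, Q* = 3274.
The ceiling of 3706 is above the equilibrium price 2000, so it is not binding; the market clears at P* = 2000, Q* = 3274.
Since the control does not bind, no trades are prevented and deadweight loss is zero.

0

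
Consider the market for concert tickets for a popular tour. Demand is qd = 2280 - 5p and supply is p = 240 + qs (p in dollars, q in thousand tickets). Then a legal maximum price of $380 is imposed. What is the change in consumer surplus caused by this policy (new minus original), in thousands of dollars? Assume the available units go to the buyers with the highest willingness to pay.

Rearranging supply gives qs = p - 240. Setting quantity demanded equal to quantity supplied, 2280 - 5p = p - 240, gives p* = 420 and q* = 180.
Because the ceiling (380) lies below the market-clearing price, it is binding.
At p = 380: qd = 2280 - 5·380 = 380 and qs = 380 - 240 = 140.
Consumer surplus without the control is ½ · (456 - 420) · 180 = 3240.
With the ceiling, 140 units are sold at 380 (assume they go to the highest-value buyers). The demand price at q = 140 is 428, so CS = ½ · [(456 - 380) + (428 - 380)] · 140 = 8680.
Change in consumer surplus = 8680 - 3240 = 5440.

5440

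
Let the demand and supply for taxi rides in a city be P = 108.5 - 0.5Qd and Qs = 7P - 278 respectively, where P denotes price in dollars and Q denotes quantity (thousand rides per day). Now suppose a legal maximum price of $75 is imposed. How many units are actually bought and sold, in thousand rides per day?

107

Rearranging demand gives Qd = 217 - 2P. Without the control the market clears where 217 - 2P = 7P - 278, i.e. P* = 55 and Q* = 107.
The ceiling of 75 is above the equilibrium price 55, so it is not binding; the market clears at P* = 55, Q* = 107.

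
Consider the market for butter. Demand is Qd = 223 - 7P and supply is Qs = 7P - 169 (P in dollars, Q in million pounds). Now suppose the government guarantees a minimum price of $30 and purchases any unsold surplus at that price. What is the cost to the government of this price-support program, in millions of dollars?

840

Setting quantity demanded equal to quantity supplied, 223 - 7P = 7P - 169, gives P* = 28 and Q* = 27.
Because the floor (30) lies above the market-clearing price, it is binding.
At P = 30: Qd = 223 - 7·30 = 13 and Qs = 7·30 - 169 = 41.
Surplus = Qs - Qd = 28.
Government expenditure = surplus × support price = 28 × 30 = 840.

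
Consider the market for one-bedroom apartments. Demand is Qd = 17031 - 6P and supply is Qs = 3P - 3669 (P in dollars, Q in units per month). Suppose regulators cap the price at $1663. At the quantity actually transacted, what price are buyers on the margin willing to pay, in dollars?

2618.5

Setting quantity demanded equal to quantity supplied, 17031 - 6P = 3P - 3669, gives P* = 2300 and Q* = 3231.
Since 1663 < 2300, the ceiling is binding.
At P = 1663: Qd = 17031 - 6·1663 = 7053 and Qs = 3·1663 - 3669 = 1320.
Only 1320 units reach the market. On the demand curve, the marginal buyer's willingness to pay at Q = 1320 is (17031 - 1320)/6 = 2618.5.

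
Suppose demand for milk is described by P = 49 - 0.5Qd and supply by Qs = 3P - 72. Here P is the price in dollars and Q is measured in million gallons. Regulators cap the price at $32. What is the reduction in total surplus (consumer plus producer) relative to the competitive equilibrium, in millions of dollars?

15

Rearranging demand gives Qd = 98 - 2P. Setting quantity demanded equal to quantity supplied, 98 - 2P = 3P - 72, gives P* = 34 and Q* = 30.
Because the ceiling (32) lies below the market-clearing price, it is binding.
At P = 32: Qd = 98 - 2·32 = 34 and Qs = 3·32 - 72 = 24.
Quantity traded falls to 24. At Q = 24 the demand price is (98 - 24)/2 = 37 and the supply price is (72 + 24)/3 = 32.
Deadweight loss = ½ · (37 - 32) · (30 - 24) = ½ · 5 · 6 = 15.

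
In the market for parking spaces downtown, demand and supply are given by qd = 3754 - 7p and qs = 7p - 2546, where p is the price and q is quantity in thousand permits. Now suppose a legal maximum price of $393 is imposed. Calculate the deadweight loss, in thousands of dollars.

22743

Equilibrium: 3754 - 7p = 7p - 2546, so 6300 = 14p and p* = 450, q* = 604.
The ceiling of 393 is below the equilibrium price 450, so it binds.
At p = 393: qd = 3754 - 7·393 = 1003 and qs = 7·393 - 2546 = 205.
Quantity traded falls to 205. At q = 205 the demand price is (3754 - 205)/7 = 507 and the supply price is (2546 + 205)/7 = 393.
Deadweight loss = ½ · (507 - 393) · (604 - 205) = ½ · 114 · 399 = 22743.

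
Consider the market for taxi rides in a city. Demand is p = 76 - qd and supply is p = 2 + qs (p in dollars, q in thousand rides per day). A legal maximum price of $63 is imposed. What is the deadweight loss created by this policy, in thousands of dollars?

0

Rearranging demand gives qd = 76 - p; rearranging supply gives qs = p - 2. Without the control the market clears where 76 - p = p - 2, i.e. p* = 39 and q* = 37.
Since 63 is above p* = 39, the ceiling does not bind and the free-market outcome prevails.
Since the control does not bind, no trades are prevented and deadweight loss is zero.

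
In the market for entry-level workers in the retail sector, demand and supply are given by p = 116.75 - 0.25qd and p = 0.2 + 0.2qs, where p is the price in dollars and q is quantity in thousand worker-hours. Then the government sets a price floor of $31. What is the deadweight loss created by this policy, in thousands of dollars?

Rearranging demand gives qd = 467 - 4p; rearranging supply gives qs = 5p - 1. In a free market, 467 - 4p = 5p - 1 gives the equilibrium p* = 52, q* = 259.
The floor of 31 is below the equilibrium price 52, so it is not binding; the market clears at p* = 52, q* = 259.
Since the control does not bind, no trades are prevented and deadweight loss is zero.

0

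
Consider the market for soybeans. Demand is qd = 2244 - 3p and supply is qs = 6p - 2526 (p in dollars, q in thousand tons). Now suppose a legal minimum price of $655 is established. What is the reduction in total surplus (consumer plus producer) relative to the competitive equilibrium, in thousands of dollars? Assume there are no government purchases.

In a free market, 2244 - 3p = 6p - 2526 gives the equilibrium p* = 530, q* = 654.
The floor of 655 is above the equilibrium price 530, so it binds.
At p = 655: qd = 2244 - 3·655 = 279 and qs = 6·655 - 2526 = 1404.
Quantity traded falls to 279. At q = 279 the demand price is (2244 - 279)/3 = 655 and the supply price is (2526 + 279)/6 = 467.5.
Deadweight loss = ½ · (655 - 467.5) · (654 - 279) = ½ · 187.5 · 375 = 35156.25.

35156.25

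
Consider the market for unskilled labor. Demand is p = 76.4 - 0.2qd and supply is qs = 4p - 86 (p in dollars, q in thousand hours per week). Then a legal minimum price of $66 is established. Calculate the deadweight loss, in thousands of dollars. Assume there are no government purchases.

Rearranging demand gives qd = 382 - 5p. Equilibrium: 382 - 5p = 4p - 86, so 468 = 9p and p* = 52, q* = 122.
Since 66 > 52, the floor is binding.
At p = 66: qd = 382 - 5·66 = 52 and qs = 4·66 - 86 = 178.
Quantity traded falls to 52. At q = 52 the demand price is (382 - 52)/5 = 66 and the supply price is (86 + 52)/4 = 34.5.
Deadweight loss = ½ · (66 - 34.5) · (122 - 52) = ½ · 31.5 · 70 = 1102.5.

1102.5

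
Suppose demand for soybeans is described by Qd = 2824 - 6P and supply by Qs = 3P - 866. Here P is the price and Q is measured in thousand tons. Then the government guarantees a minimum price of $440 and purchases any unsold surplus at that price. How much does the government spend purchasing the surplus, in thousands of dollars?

Setting quantity demanded equal to quantity supplied, 2824 - 6P = 3P - 866, gives P* = 410 and Q* = 364.
The floor of 440 is above the equilibrium price 410, so it binds.
At P = 440: Qd = 2824 - 6·440 = 184 and Qs = 3·440 - 866 = 454.
Surplus = Qs - Qd = 270.
Government expenditure = surplus × support price = 270 × 440 = 118800.

118800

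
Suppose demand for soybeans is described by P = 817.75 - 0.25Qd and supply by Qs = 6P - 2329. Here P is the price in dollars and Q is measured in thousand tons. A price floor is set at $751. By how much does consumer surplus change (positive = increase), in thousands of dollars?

Rearranging demand gives Qd = 3271 - 4P. Equilibrium: 3271 - 4P = 6P - 2329, so 5600 = 10P and P* = 560, Q* = 1031.
Because the floor (751) lies above the market-clearing price, it is binding.
At P = 751: Qd = 3271 - 4·751 = 267 and Qs = 6·751 - 2329 = 2177.
Consumer surplus without the control is ½ · (817.75 - 560) · 1031 = 132870.125.
With the floor, consumers buy 267 units at 751, so CS = ½ · (817.75 - 751) · 267 = 8911.125.
Change in consumer surplus = 8911.125 - 132870.125 = -123959.

-123959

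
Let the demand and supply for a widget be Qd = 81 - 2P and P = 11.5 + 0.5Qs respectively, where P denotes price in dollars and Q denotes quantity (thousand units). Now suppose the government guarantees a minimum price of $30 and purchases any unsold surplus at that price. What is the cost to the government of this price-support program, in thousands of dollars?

Rearranging supply gives Qs = 2P - 23. Without the control the market clears where 81 - 2P = 2P - 23, i.e. P* = 26 and Q* = 29.
Because the floor (30) lies above the market-clearing price, it is binding.
At P = 30: Qd = 81 - 2·30 = 21 and Qs = 2·30 - 23 = 37.
Surplus = Qs - Qd = 16.
Government expenditure = surplus × support price = 16 × 30 = 480.

480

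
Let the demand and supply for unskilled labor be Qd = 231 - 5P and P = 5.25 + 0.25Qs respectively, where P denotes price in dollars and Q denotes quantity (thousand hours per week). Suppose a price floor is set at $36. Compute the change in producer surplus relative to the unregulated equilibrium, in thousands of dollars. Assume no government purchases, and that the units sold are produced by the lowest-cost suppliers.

208

Rearranging supply gives Qs = 4P - 21. Setting quantity demanded equal to quantity supplied, 231 - 5P = 4P - 21, gives P* = 28 and Q* = 91.
Because the floor (36) lies above the market-clearing price, it is binding.
At P = 36: Qd = 231 - 5·36 = 51 and Qs = 4·36 - 21 = 123.
Producer surplus without the control is ½ · (28 - 5.25) · 91 = 1035.125.
With the floor, 51 units are sold at 36. The supply price at Q = 51 is 18, so PS = ½ · [(36 - 5.25) + (36 - 18)] · 51 = 1243.125.
Change in producer surplus = 1243.125 - 1035.125 = 208.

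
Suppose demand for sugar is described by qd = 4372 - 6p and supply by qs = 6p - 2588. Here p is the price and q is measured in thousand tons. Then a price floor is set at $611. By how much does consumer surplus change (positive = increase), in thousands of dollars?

-24769

Setting quantity demanded equal to quantity supplied, 4372 - 6p = 6p - 2588, gives p* = 580 and q* = 892.
Because the floor (611) lies above the market-clearing price, it is binding.
At p = 611: qd = 4372 - 6·611 = 706 and qs = 6·611 - 2588 = 1078.
Consumer surplus without the control is ½ · (2186/3 - 580) · 892 = 198916/3.
With the floor, consumers buy 706 units at 611, so CS = ½ · (2186/3 - 611) · 706 = 124609/3.
Change in consumer surplus = 124609/3 - 198916/3 = -24769.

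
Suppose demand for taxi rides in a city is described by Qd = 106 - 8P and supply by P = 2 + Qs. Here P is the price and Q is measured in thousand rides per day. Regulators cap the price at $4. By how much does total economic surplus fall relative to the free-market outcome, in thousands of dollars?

Rearranging supply gives Qs = P - 2. Equilibrium: 106 - 8P = P - 2, so 108 = 9P and P* = 12, Q* = 10.
The ceiling of 4 is below the equilibrium price 12, so it binds.
At P = 4: Qd = 106 - 8·4 = 74 and Qs = 4 - 2 = 2.
Quantity traded falls to 2. At Q = 2 the demand price is (106 - 2)/8 = 13 and the supply price is 2 + 2 = 4.
Deadweight loss = ½ · (13 - 4) · (10 - 2) = ½ · 9 · 8 = 36.

36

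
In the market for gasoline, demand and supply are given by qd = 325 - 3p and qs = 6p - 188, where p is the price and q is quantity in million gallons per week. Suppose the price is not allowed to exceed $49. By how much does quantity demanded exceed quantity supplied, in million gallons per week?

Equilibrium: 325 - 3p = 6p - 188, so 513 = 9p and p* = 57, q* = 154.
Since 49 < 57, the ceiling is binding.
At p = 49: qd = 325 - 3·49 = 178 and qs = 6·49 - 188 = 106.
Shortage = qd - qs = 178 - 106 = 72.

72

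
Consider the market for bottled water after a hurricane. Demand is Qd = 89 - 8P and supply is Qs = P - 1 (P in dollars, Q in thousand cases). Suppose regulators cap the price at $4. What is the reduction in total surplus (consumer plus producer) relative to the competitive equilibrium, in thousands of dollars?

Setting quantity demanded equal to quantity supplied, 89 - 8P = P - 1, gives P* = 10 and Q* = 9.
Since 4 < 10, the ceiling is binding.
At P = 4: Qd = 89 - 8·4 = 57 and Qs = 4 - 1 = 3.
Quantity traded falls to 3. At Q = 3 the demand price is (89 - 3)/8 = 10.75 and the supply price is 1 + 3 = 4.
Deadweight loss = ½ · (10.75 - 4) · (9 - 3) = ½ · 6.75 · 6 = 20.25.

20.25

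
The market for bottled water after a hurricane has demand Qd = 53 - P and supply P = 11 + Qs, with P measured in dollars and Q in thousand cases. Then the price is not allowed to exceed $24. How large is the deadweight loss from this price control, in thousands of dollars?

Rearranging supply gives Qs = P - 11. Without the control the market clears where 53 - P = P - 11, i.e. P* = 32 and Q* = 21.
Since 24 < 32, the ceiling is binding.
At P = 24: Qd = 53 - 24 = 29 and Qs = 24 - 11 = 13.
Quantity traded falls to 13. At Q = 13 the demand price is 53 - 13 = 40 and the supply price is 11 + 13 = 24.
Deadweight loss = ½ · (40 - 24) · (21 - 13) = ½ · 16 · 8 = 64.

64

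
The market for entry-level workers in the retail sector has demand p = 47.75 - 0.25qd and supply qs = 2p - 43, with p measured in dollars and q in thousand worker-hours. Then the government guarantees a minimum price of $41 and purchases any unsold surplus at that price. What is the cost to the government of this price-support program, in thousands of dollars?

492

Rearranging demand gives qd = 191 - 4p. Setting quantity demanded equal to quantity supplied, 191 - 4p = 2p - 43, gives p* = 39 and q* = 35.
Because the floor (41) lies above the market-clearing price, it is binding.
At p = 41: qd = 191 - 4·41 = 27 and qs = 2·41 - 43 = 39.
Surplus = qs - qd = 12.
Government expenditure = surplus × support price = 12 × 41 = 492.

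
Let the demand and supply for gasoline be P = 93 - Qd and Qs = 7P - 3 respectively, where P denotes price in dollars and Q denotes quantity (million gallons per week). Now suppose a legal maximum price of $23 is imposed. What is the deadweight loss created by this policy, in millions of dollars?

Rearranging demand gives Qd = 93 - P. Without the control the market clears where 93 - P = 7P - 3, i.e. P* = 12 and Q* = 81.
Since 23 is above P* = 12, the ceiling does not bind and the free-market outcome prevails.
Since the control does not bind, no trades are prevented and deadweight loss is zero.

0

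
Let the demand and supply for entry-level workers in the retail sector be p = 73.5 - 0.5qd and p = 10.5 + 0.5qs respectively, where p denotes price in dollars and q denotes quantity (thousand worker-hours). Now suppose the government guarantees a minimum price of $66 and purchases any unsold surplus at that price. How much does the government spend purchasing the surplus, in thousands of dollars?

Rearranging demand gives qd = 147 - 2p; rearranging supply gives qs = 2p - 21. In a free market, 147 - 2p = 2p - 21 gives the equilibrium p* = 42, q* = 63.
Since 66 > 42, the floor is binding.
At p = 66: qd = 147 - 2·66 = 15 and qs = 2·66 - 21 = 111.
Surplus = qs - qd = 96.
Government expenditure = surplus × support price = 96 × 66 = 6336.

6336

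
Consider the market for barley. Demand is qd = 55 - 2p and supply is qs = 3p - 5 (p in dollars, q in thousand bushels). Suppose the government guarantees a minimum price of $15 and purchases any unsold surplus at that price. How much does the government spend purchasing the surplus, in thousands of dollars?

225

In a free market, 55 - 2p = 3p - 5 gives the equilibrium p* = 12, q* = 31.
Because the floor (15) lies above the market-clearing price, it is binding.
At p = 15: qd = 55 - 2·15 = 25 and qs = 3·15 - 5 = 40.
Surplus = qs - qd = 15.
Government expenditure = surplus × support price = 15 × 15 = 225.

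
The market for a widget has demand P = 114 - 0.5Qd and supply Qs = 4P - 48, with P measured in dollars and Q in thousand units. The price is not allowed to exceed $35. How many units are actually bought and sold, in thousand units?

92

Rearranging demand gives Qd = 228 - 2P. Equilibrium: 228 - 2P = 4P - 48, so 276 = 6P and P* = 46, Q* = 136.
The ceiling of 35 is below the equilibrium price 46, so it binds.
At P = 35: Qd = 228 - 2·35 = 158 and Qs = 4·35 - 48 = 92.
The quantity actually transacted is the short side, supply: 92.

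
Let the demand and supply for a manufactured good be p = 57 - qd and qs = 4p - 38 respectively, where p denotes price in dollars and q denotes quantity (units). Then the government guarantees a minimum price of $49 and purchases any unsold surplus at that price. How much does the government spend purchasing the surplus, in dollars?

7350

Rearranging demand gives qd = 57 - p. Setting quantity demanded equal to quantity supplied, 57 - p = 4p - 38, gives p* = 19 and q* = 38.
The floor of 49 is above the equilibrium price 19, so it binds.
At p = 49: qd = 57 - 49 = 8 and qs = 4·49 - 38 = 158.
Surplus = qs - qd = 150.
Government expenditure = surplus × support price = 150 × 49 = 7350.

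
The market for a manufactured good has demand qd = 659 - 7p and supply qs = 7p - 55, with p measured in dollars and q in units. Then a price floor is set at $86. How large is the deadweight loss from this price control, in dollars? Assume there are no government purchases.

8575

Without the control the market clears where 659 - 7p = 7p - 55, i.e. p* = 51 and q* = 302.
The floor of 86 is above the equilibrium price 51, so it binds.
At p = 86: qd = 659 - 7·86 = 57 and qs = 7·86 - 55 = 547.
Quantity traded falls to 57. At q = 57 the demand price is (659 - 57)/7 = 86 and the supply price is (55 + 57)/7 = 16.
Deadweight loss = ½ · (86 - 16) · (302 - 57) = ½ · 70 · 245 = 8575.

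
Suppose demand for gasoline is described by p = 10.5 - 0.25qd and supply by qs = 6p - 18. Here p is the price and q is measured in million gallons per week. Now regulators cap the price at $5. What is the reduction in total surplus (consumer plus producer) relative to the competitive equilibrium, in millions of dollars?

7.5

Rearranging demand gives qd = 42 - 4p. In a free market, 42 - 4p = 6p - 18 gives the equilibrium p* = 6, q* = 18.
The ceiling of 5 is below the equilibrium price 6, so it binds.
At p = 5: qd = 42 - 4·5 = 22 and qs = 6·5 - 18 = 12.
Quantity traded falls to 12. At q = 12 the demand price is (42 - 12)/4 = 7.5 and the supply price is (18 + 12)/6 = 5.
Deadweight loss = ½ · (7.5 - 5) · (18 - 12) = ½ · 2.5 · 6 = 7.5.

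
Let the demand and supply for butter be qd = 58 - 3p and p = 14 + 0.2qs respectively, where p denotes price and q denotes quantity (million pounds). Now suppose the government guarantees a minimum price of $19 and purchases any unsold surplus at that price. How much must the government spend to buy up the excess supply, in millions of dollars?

Rearranging supply gives qs = 5p - 70. Equilibrium: 58 - 3p = 5p - 70, so 128 = 8p and p* = 16, q* = 10.
The floor of 19 is above the equilibrium price 16, so it binds.
At p = 19: qd = 58 - 3·19 = 1 and qs = 5·19 - 70 = 25.
Surplus = qs - qd = 24.
Government expenditure = surplus × support price = 24 × 19 = 456.

456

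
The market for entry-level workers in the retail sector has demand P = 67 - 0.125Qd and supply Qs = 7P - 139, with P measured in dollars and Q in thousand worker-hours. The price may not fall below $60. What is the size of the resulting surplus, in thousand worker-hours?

Rearranging demand gives Qd = 536 - 8P. Without the control the market clears where 536 - 8P = 7P - 139, i.e. P* = 45 and Q* = 176.
Because the floor (60) lies above the market-clearing price, it is binding.
At P = 60: Qd = 536 - 8·60 = 56 and Qs = 7·60 - 139 = 281.
Surplus = Qs - Qd = 281 - 56 = 225.

225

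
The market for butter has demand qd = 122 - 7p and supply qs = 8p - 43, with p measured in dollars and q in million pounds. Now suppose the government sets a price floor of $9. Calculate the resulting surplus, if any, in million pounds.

Equilibrium: 122 - 7p = 8p - 43, so 165 = 15p and p* = 11, q* = 45.
Since 9 is below p* = 11, the floor does not bind and the free-market outcome prevails.
Since the control does not bind, there is no surplus.

0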